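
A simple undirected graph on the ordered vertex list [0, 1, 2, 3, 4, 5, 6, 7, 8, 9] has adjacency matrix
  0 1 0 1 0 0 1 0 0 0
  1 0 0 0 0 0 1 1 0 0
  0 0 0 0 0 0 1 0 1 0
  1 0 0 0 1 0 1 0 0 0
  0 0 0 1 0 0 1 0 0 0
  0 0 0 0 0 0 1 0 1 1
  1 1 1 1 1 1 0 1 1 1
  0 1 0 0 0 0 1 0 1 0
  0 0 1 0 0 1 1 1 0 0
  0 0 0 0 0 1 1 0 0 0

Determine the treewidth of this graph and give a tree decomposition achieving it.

Treewidth 2.
One optimal decomposition is:
Bags: B1 = {2, 6, 8}  B2 = {6, 7, 8}  B3 = {1, 6, 7}  B4 = {0, 1, 6}  B5 = {5, 6, 8}  B6 = {5, 6, 9}  B7 = {0, 3, 6}  B8 = {3, 4, 6}
Tree: B1–B2, B2–B3, B3–B4, B2–B5, B5–B6, B4–B7, B7–B8

Each bag holds 3 vertices, so the decomposition has width 2, which upper-bounds the treewidth. On the other hand G contains the 3-clique {0, 1, 6}. A clique must lie in a single bag of any decomposition, so no decomposition can have width below 2. Hence tw(G) = 2 exactly.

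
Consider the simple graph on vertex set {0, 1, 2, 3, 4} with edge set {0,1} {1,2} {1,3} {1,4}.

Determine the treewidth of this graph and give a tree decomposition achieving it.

Treewidth 1.
One optimal decomposition is:
Bags: B1 = {1, 2}  B2 = {1, 3}  B3 = {1, 4}  B4 = {0, 1}
Tree: B1–B2, B2–B3, B2–B4

The largest bag has 2 vertices, giving width 1; this decomposition certifies tw(G) ≤ 1. G has an edge, so its treewidth is at least 1. Hence tw(G) = 1 exactly.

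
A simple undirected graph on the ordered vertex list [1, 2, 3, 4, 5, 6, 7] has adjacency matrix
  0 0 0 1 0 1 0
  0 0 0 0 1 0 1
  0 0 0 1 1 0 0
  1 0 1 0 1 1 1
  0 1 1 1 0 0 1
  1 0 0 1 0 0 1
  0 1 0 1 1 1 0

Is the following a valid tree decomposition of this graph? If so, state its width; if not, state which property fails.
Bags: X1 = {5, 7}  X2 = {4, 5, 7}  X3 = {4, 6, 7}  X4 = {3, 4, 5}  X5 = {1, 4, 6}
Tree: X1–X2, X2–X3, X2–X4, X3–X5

No — vertex 2 appears in no bag.

A tree decomposition must satisfy three properties: every vertex lies in some bag; for every edge, both endpoints lie together in some bag; and for every vertex, the bags containing it form a connected subtree. Here vertex 2 appears in no bag, so the decomposition is invalid.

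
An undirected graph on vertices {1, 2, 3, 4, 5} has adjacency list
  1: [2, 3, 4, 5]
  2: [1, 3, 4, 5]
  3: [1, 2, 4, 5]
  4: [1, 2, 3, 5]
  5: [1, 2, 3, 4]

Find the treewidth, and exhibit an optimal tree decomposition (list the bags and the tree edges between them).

Treewidth 4.
Bags: B1 = {1, 2, 3, 4, 5}
Tree: (single bag)

With just one bag of size 5, the width is 5 − 1 = 4, so tw(G) ≤ 4. Conversely, {1, 2, 3, 4, 5} is a clique of size 5, and the vertices of any clique must share a bag in every tree decomposition; so some bag has ≥ 5 vertices and tw(G) ≥ 4. The upper and lower bounds meet at 4, so that is the treewidth.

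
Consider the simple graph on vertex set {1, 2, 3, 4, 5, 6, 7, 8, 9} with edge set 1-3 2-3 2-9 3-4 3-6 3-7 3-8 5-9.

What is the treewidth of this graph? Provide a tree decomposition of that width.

Treewidth 1.
One optimal decomposition is:
Bags: B1 = {1, 3}  B2 = {2, 3}  B3 = {2, 9}  B4 = {3, 8}  B5 = {3, 6}  B6 = {3, 4}  B7 = {3, 7}  B8 = {5, 9}
Tree: B1–B2, B2–B3, B2–B4, B2–B5, B1–B6, B4–B7, B3–B8

Every bag has size at most 2, so the width is 2 − 1 = 1 and tw(G) ≤ 1. Since G has at least one edge (e.g. 1–3), it is not an edgeless graph, so tw(G) ≥ 1. Hence tw(G) = 1 exactly.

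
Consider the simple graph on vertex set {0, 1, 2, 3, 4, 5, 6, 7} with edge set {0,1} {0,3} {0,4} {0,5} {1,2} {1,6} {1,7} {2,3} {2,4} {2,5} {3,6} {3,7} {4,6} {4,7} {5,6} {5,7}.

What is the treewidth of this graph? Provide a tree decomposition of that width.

The largest bag has 5 vertices, giving width 4; this decomposition certifies tw(G) ≤ 4. For the lower bound: the 5 vertex sets {0,5}, {4,6}, {2,3}, {7}, {1} are disjoint, each induces a connected subgraph, and every pair is joined by at least one edge of G. Contracting each set to a single vertex therefore yields K_{5} as a minor, and since treewidth is minor-monotone, tw(G) ≥ tw(K_{5}) = 4. The upper and lower bounds meet at 4, so that is the treewidth.

Treewidth 4.
One such decomposition:
Bags: B1 = {0, 2, 5, 6, 7}  B2 = {0, 2, 4, 6, 7}  B3 = {0, 2, 3, 6, 7}  B4 = {0, 1, 2, 6, 7}
Tree: B1–B2, B2–B3, B3–B4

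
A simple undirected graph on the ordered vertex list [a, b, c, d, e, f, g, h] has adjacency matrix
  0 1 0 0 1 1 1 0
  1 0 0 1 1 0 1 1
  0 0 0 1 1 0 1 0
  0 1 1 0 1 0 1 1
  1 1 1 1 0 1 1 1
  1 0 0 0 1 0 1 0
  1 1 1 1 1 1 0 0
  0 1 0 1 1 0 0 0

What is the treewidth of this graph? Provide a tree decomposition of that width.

Treewidth 3.
One optimal decomposition is:
Bags: B1 = {b, d, e, g}  B2 = {a, b, e, g}  B3 = {c, d, e, g}  B4 = {b, d, e, h}  B5 = {a, e, f, g}
Tree: B1–B2, B1–B3, B1–B4, B2–B5

The largest bag has 4 vertices, giving width 3; this decomposition certifies tw(G) ≤ 3. On the other hand G contains the 4-clique {c, d, e, g}. A clique must lie in a single bag of any decomposition, so no decomposition can have width below 3. Hence tw(G) = 3 exactly.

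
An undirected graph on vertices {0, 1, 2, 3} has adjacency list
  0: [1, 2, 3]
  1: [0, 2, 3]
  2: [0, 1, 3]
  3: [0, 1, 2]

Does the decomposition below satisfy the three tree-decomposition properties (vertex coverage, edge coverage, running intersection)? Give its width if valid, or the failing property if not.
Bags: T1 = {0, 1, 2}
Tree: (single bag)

A tree decomposition must satisfy three properties: every vertex lies in some bag; for every edge, both endpoints lie together in some bag; and for every vertex, the bags containing it form a connected subtree. Here vertex 3 appears in no bag, so the decomposition is invalid.

No — vertex 3 appears in no bag.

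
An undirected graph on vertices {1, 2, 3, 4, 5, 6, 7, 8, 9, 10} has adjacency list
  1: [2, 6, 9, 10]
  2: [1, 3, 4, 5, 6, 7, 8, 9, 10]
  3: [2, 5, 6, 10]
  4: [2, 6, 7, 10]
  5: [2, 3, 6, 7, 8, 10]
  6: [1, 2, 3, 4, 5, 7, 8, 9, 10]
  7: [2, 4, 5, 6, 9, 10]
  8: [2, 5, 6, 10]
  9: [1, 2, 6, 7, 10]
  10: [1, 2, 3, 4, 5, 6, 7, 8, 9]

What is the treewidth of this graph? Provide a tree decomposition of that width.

Each bag holds 5 vertices, so the decomposition has width 4, which upper-bounds the treewidth. For the lower bound, the 5 vertices {1, 2, 6, 9, 10} are pairwise adjacent, and any tree decomposition puts a clique entirely inside one bag — forcing width ≥ 4. Combining the bounds, tw(G) = 4.

Treewidth 4.
Bags: B1 = {2, 4, 6, 7, 10}  B2 = {2, 5, 6, 7, 10}  B3 = {2, 3, 5, 6, 10}  B4 = {2, 6, 7, 9, 10}  B5 = {2, 5, 6, 8, 10}  B6 = {1, 2, 6, 9, 10}
Tree: B1–B2, B2–B3, B2–B4, B3–B5, B4–B6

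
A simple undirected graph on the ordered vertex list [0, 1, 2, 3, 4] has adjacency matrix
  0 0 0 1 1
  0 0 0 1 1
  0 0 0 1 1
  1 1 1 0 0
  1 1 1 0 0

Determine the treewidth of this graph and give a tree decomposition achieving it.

Every bag has size at most 3, so the width is 3 − 1 = 2 and tw(G) ≤ 2. For the lower bound, G contains the cycle 4–0–3–2–4, so G is not a forest; only forests have treewidth ≤ 1, hence tw(G) ≥ 2. The upper and lower bounds meet at 2, so that is the treewidth.

Treewidth 2.
One optimal decomposition is:
Bags: B1 = {0, 3, 4}  B2 = {2, 3, 4}  B3 = {1, 3, 4}
Tree: B1–B2, B2–B3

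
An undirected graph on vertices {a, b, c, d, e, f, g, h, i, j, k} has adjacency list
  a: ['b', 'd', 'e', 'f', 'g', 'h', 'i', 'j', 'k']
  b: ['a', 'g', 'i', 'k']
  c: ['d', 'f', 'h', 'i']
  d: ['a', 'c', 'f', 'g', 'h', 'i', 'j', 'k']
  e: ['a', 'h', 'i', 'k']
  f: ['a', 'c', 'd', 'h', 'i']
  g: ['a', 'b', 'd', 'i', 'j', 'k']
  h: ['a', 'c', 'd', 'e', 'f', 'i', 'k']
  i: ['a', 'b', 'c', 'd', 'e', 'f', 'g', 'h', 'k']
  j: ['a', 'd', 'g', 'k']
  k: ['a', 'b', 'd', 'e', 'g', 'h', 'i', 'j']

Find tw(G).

A width-4 tree decomposition is:
Bags: B1 = {a, b, g, i, k}  B2 = {a, d, g, i, k}  B3 = {a, d, h, i, k}  B4 = {a, e, h, i, k}  B5 = {a, d, f, h, i}  B6 = {c, d, f, h, i}  B7 = {a, d, g, j, k}
Tree: B1–B2, B2–B3, B3–B4, B3–B5, B5–B6, B2–B7
Each bag holds 5 vertices, so the decomposition has width 4, which upper-bounds the treewidth. On the other hand G contains the 5-clique {a, d, g, j, k}. A clique must lie in a single bag of any decomposition, so no decomposition can have width below 4. Hence tw(G) = 4 exactly.

4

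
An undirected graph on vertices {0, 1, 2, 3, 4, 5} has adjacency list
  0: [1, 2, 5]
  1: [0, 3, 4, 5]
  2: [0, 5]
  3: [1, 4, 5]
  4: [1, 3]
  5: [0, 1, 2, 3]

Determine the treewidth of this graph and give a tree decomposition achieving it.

The largest bag has 3 vertices, giving width 2; this decomposition certifies tw(G) ≤ 2. On the other hand G contains the 3-clique {0, 1, 5}. A clique must lie in a single bag of any decomposition, so no decomposition can have width below 2. Hence tw(G) = 2 exactly.

Treewidth 2.
One optimal decomposition is:
Bags: B1 = {1, 3, 5}  B2 = {0, 1, 5}  B3 = {1, 3, 4}  B4 = {0, 2, 5}
Tree: B1–B2, B1–B3, B2–B4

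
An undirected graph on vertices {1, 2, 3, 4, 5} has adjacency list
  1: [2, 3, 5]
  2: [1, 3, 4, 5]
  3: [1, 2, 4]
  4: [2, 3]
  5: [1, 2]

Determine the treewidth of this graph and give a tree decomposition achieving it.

Treewidth 2.
Bags: B1 = {1, 2, 3}  B2 = {2, 3, 4}  B3 = {1, 2, 5}
Tree: B1–B2, B1–B3

Every bag has size at most 3, so the width is 3 − 1 = 2 and tw(G) ≤ 2. Conversely, {1, 2, 3} is a clique of size 3, and the vertices of any clique must share a bag in every tree decomposition; so some bag has ≥ 3 vertices and tw(G) ≥ 2. Combining the bounds, tw(G) = 2.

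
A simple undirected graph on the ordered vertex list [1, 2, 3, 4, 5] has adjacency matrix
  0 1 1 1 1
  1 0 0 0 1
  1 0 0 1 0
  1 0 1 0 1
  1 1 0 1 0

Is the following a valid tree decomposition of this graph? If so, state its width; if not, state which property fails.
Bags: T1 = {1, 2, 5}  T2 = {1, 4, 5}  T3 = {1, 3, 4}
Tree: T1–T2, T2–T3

Yes; width 2.

Every vertex of G appears in some bag (union = {1, 2, 3, 4, 5}); every edge is covered by a bag; and for each vertex v the set of bags containing v is connected in the bag tree. The decomposition is therefore valid. The largest bag has 3 vertices, so the width is 2.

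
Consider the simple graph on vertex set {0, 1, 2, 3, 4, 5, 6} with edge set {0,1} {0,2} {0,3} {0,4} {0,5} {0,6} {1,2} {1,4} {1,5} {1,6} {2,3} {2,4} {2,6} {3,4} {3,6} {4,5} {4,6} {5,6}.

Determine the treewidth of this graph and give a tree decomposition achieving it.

Every bag has size at most 5, so the width is 5 − 1 = 4 and tw(G) ≤ 4. Conversely, {0, 1, 2, 4, 6} is a clique of size 5, and the vertices of any clique must share a bag in every tree decomposition; so some bag has ≥ 5 vertices and tw(G) ≥ 4. Therefore the treewidth is 4.

Treewidth 4.
One such decomposition:
Bags: B1 = {0, 1, 2, 4, 6}  B2 = {0, 2, 3, 4, 6}  B3 = {0, 1, 4, 5, 6}
Tree: B1–B2, B1–B3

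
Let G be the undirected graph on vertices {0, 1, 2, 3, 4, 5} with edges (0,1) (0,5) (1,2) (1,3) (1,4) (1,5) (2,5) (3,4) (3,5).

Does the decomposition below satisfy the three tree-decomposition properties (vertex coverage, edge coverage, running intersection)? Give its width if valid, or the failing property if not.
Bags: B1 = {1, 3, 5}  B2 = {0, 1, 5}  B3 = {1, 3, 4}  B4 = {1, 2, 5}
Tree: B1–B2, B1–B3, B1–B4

Yes; width 2.

Every vertex of G appears in some bag (union = {0, 1, 2, 3, 4, 5}); every edge is covered by a bag; and for each vertex v the set of bags containing v is connected in the bag tree. The decomposition is therefore valid. The largest bag has 3 vertices, so the width is 2.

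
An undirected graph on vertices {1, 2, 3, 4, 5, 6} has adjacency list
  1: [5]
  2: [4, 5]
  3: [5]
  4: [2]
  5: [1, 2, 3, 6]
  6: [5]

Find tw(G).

1

A width-1 tree decomposition is:
Bags: B1 = {1, 5}  B2 = {3, 5}  B3 = {2, 5}  B4 = {5, 6}  B5 = {2, 4}
Tree: B1–B2, B1–B3, B1–B4, B3–B5
Every bag has size at most 2, so the width is 2 − 1 = 1 and tw(G) ≤ 1. Any graph with an edge has treewidth ≥ 1, and G has the edge 5–1. Therefore the treewidth is 1.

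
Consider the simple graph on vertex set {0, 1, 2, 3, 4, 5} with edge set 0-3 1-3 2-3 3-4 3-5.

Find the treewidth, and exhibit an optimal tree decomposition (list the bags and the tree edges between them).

The largest bag has 2 vertices, giving width 1; this decomposition certifies tw(G) ≤ 1. Since G has at least one edge (e.g. 4–3), it is not an edgeless graph, so tw(G) ≥ 1. The upper and lower bounds meet at 1, so that is the treewidth.

Treewidth 1.
One such decomposition:
Bags: B1 = {3, 4}  B2 = {2, 3}  B3 = {1, 3}  B4 = {3, 5}  B5 = {0, 3}
Tree: B1–B2, B2–B3, B1–B4, B2–B5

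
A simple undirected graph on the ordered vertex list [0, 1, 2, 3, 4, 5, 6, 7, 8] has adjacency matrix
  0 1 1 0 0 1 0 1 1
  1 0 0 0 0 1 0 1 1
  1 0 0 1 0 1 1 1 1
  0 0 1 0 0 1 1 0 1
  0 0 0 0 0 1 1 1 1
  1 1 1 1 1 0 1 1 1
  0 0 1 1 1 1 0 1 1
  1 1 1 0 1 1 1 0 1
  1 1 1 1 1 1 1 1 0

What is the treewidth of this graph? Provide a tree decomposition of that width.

Treewidth 4.
One such decomposition:
Bags: B1 = {0, 2, 5, 7, 8}  B2 = {2, 5, 6, 7, 8}  B3 = {0, 1, 5, 7, 8}  B4 = {4, 5, 6, 7, 8}  B5 = {2, 3, 5, 6, 8}
Tree: B1–B2, B1–B3, B2–B4, B2–B5

The largest bag has 5 vertices, giving width 4; this decomposition certifies tw(G) ≤ 4. Conversely, {2, 3, 5, 6, 8} is a clique of size 5, and the vertices of any clique must share a bag in every tree decomposition; so some bag has ≥ 5 vertices and tw(G) ≥ 4. The upper and lower bounds meet at 4, so that is the treewidth.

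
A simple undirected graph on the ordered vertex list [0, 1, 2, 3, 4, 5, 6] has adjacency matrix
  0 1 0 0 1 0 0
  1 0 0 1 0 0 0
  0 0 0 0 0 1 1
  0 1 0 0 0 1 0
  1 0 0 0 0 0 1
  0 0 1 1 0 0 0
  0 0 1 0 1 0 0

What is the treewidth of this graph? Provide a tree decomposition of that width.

Every bag has size at most 3, so the width is 3 − 1 = 2 and tw(G) ≤ 2. For the lower bound, G contains the cycle 3–5–2–6–4–0–1–3, so G is not a forest; only forests have treewidth ≤ 1, hence tw(G) ≥ 2. The upper and lower bounds meet at 2, so that is the treewidth.

Treewidth 2.
Bags: B1 = {2, 3, 5}  B2 = {2, 3, 6}  B3 = {3, 4, 6}  B4 = {0, 3, 4}  B5 = {0, 1, 3}
Tree: B1–B2, B2–B3, B3–B4, B4–B5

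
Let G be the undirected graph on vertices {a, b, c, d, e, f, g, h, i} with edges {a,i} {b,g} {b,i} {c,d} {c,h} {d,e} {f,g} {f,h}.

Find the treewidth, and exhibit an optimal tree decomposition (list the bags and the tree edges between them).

Every bag has size at most 2, so the width is 2 − 1 = 1 and tw(G) ≤ 1. G has an edge, so its treewidth is at least 1. Combining the bounds, tw(G) = 1.

Treewidth 1.
One optimal decomposition is:
Bags: B1 = {d, e}  B2 = {c, d}  B3 = {c, h}  B4 = {f, h}  B5 = {f, g}  B6 = {b, g}  B7 = {b, i}  B8 = {a, i}
Tree: B1–B2, B2–B3, B3–B4, B4–B5, B5–B6, B6–B7, B7–B8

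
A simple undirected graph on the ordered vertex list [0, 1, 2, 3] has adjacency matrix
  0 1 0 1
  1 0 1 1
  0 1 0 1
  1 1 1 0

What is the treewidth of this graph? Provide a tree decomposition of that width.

Treewidth 2.
Bags: B1 = {0, 1, 3}  B2 = {1, 2, 3}
Tree: B1–B2

Every bag has size at most 3, so the width is 3 − 1 = 2 and tw(G) ≤ 2. Conversely, {0, 1, 3} is a clique of size 3, and the vertices of any clique must share a bag in every tree decomposition; so some bag has ≥ 3 vertices and tw(G) ≥ 2. Hence tw(G) = 2 exactly.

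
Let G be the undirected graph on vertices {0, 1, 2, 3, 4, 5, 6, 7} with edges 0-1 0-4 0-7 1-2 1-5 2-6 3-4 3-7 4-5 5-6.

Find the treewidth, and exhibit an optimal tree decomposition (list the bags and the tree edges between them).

Treewidth 2.
One such decomposition:
Bags: B1 = {0, 3, 7}  B2 = {0, 3, 4}  B3 = {0, 1, 4}  B4 = {1, 4, 5}  B5 = {1, 2, 5}  B6 = {2, 5, 6}
Tree: B1–B2, B2–B3, B3–B4, B4–B5, B5–B6

Every bag has size at most 3, so the width is 3 − 1 = 2 and tw(G) ≤ 2. Since 7–3–4–0–7 is a cycle in G, G is not acyclic. Forests are exactly the graphs of treewidth ≤ 1, so tw(G) ≥ 2. Hence tw(G) = 2 exactly.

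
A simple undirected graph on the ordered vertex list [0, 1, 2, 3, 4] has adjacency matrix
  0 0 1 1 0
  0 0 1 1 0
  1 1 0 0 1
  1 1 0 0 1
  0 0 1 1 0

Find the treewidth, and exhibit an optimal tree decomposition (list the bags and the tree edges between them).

Each bag holds 3 vertices, so the decomposition has width 2, which upper-bounds the treewidth. For the lower bound, G contains the cycle 2–0–3–1–2, so G is not a forest; only forests have treewidth ≤ 1, hence tw(G) ≥ 2. Therefore the treewidth is 2.

Treewidth 2.
One optimal decomposition is:
Bags: B1 = {0, 2, 3}  B2 = {1, 2, 3}  B3 = {2, 3, 4}
Tree: B1–B2, B2–B3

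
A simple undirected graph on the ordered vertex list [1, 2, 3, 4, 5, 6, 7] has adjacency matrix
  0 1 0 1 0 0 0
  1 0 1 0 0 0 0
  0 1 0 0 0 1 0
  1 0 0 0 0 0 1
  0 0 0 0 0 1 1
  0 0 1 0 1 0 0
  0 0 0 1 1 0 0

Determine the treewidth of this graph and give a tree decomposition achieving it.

Treewidth 2.
One optimal decomposition is:
Bags: B1 = {1, 2, 3}  B2 = {1, 3, 4}  B3 = {3, 4, 7}  B4 = {3, 5, 7}  B5 = {3, 5, 6}
Tree: B1–B2, B2–B3, B3–B4, B4–B5

Each bag holds 3 vertices, so the decomposition has width 2, which upper-bounds the treewidth. Since 3–2–1–4–7–5–6–3 is a cycle in G, G is not acyclic. Forests are exactly the graphs of treewidth ≤ 1, so tw(G) ≥ 2. Therefore the treewidth is 2.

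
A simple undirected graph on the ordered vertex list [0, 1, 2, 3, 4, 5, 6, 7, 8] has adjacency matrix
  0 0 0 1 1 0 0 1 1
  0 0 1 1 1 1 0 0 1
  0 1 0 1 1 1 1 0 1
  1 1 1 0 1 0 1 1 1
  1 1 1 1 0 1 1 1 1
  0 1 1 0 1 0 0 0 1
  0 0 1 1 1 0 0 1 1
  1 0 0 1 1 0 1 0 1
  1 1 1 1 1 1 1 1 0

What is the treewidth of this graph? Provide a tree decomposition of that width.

Treewidth 4.
One optimal decomposition is:
Bags: B1 = {1, 2, 3, 4, 8}  B2 = {2, 3, 4, 6, 8}  B3 = {3, 4, 6, 7, 8}  B4 = {1, 2, 4, 5, 8}  B5 = {0, 3, 4, 7, 8}
Tree: B1–B2, B2–B3, B1–B4, B3–B5

The largest bag has 5 vertices, giving width 4; this decomposition certifies tw(G) ≤ 4. Conversely, {0, 3, 4, 7, 8} is a clique of size 5, and the vertices of any clique must share a bag in every tree decomposition; so some bag has ≥ 5 vertices and tw(G) ≥ 4. Therefore the treewidth is 4.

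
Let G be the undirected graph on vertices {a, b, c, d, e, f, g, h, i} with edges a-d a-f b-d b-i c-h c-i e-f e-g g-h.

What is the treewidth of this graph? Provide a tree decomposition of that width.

Each bag holds 3 vertices, so the decomposition has width 2, which upper-bounds the treewidth. Since c–h–g–e–f–a–d–b–i–c is a cycle in G, G is not acyclic. Forests are exactly the graphs of treewidth ≤ 1, so tw(G) ≥ 2. Hence tw(G) = 2 exactly.

Treewidth 2.
One such decomposition:
Bags: B1 = {c, g, h}  B2 = {c, e, g}  B3 = {c, e, f}  B4 = {a, c, f}  B5 = {a, c, d}  B6 = {b, c, d}  B7 = {b, c, i}
Tree: B1–B2, B2–B3, B3–B4, B4–B5, B5–B6, B6–B7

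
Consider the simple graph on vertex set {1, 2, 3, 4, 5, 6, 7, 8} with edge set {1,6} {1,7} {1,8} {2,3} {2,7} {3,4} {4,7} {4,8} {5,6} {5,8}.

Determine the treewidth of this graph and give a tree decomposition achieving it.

The largest bag has 3 vertices, giving width 2; this decomposition certifies tw(G) ≤ 2. The edges 5–6–1–8–5 form a cycle, so G is not a tree and its treewidth is at least 2. Hence tw(G) = 2 exactly.

Treewidth 2.
One optimal decomposition is:
Bags: B1 = {5, 6, 8}  B2 = {1, 6, 8}  B3 = {1, 4, 8}  B4 = {1, 4, 7}  B5 = {3, 4, 7}  B6 = {2, 3, 7}
Tree: B1–B2, B2–B3, B3–B4, B4–B5, B5–B6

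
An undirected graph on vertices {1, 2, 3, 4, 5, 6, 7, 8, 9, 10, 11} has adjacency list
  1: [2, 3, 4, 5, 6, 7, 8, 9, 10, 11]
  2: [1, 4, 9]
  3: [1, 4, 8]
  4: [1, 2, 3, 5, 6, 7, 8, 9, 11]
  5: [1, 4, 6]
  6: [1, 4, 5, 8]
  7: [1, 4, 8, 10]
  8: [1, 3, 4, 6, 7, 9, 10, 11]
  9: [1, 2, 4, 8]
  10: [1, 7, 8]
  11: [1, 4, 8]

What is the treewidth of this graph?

A width-3 tree decomposition is:
Bags: B1 = {1, 4, 7, 8}  B2 = {1, 7, 8, 10}  B3 = {1, 4, 6, 8}  B4 = {1, 4, 8, 9}  B5 = {1, 3, 4, 8}  B6 = {1, 4, 8, 11}  B7 = {1, 2, 4, 9}  B8 = {1, 4, 5, 6}
Tree: B1–B2, B1–B3, B1–B4, B4–B5, B5–B6, B4–B7, B3–B8
The largest bag has 4 vertices, giving width 3; this decomposition certifies tw(G) ≤ 3. Conversely, {1, 7, 8, 10} is a clique of size 4, and the vertices of any clique must share a bag in every tree decomposition; so some bag has ≥ 4 vertices and tw(G) ≥ 3. Therefore the treewidth is 3.

3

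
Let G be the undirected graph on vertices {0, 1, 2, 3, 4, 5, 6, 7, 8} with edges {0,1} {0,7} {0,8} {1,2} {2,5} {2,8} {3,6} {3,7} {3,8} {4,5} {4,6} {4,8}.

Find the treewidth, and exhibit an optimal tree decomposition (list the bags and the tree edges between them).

Treewidth 3.
One such decomposition:
Bags: B1 = {3, 4, 5, 6}  B2 = {3, 4, 5, 8}  B3 = {2, 3, 5, 8}  B4 = {2, 3, 7, 8}  B5 = {0, 2, 7, 8}  B6 = {0, 1, 2, 7}
Tree: B1–B2, B2–B3, B3–B4, B4–B5, B5–B6

The largest bag has 4 vertices, giving width 3; this decomposition certifies tw(G) ≤ 3. For the lower bound: the 4 vertex sets {4,5,6}, {3}, {8}, {0,1,2,7} are disjoint, each induces a connected subgraph, and every pair is joined by at least one edge of G. Contracting each set to a single vertex therefore yields K_{4} as a minor, and since treewidth is minor-monotone, tw(G) ≥ tw(K_{4}) = 3. Hence tw(G) = 3 exactly.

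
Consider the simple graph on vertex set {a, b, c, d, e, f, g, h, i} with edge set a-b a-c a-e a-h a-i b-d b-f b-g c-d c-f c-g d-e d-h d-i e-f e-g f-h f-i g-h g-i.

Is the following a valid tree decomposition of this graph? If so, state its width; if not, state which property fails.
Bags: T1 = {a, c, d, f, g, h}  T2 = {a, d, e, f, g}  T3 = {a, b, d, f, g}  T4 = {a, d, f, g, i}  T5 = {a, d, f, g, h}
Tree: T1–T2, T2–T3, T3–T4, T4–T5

No — bags containing vertex h are not connected in the tree.

A tree decomposition must satisfy three properties: every vertex lies in some bag; for every edge, both endpoints lie together in some bag; and for every vertex, the bags containing it form a connected subtree. Here bags containing vertex h are not connected in the tree, so the decomposition is invalid.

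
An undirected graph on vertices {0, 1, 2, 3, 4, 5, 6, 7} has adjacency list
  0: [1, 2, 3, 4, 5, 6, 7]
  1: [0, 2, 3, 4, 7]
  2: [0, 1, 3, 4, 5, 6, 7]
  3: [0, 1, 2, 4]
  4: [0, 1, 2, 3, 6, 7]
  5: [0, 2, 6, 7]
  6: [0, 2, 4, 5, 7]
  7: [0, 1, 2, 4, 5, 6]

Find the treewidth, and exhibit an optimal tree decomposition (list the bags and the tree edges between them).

Treewidth 4.
One optimal decomposition is:
Bags: B1 = {0, 1, 2, 4, 7}  B2 = {0, 1, 2, 3, 4}  B3 = {0, 2, 4, 6, 7}  B4 = {0, 2, 5, 6, 7}
Tree: B1–B2, B1–B3, B3–B4

The largest bag has 5 vertices, giving width 4; this decomposition certifies tw(G) ≤ 4. On the other hand G contains the 5-clique {0, 1, 2, 3, 4}. A clique must lie in a single bag of any decomposition, so no decomposition can have width below 4. The upper and lower bounds meet at 4, so that is the treewidth.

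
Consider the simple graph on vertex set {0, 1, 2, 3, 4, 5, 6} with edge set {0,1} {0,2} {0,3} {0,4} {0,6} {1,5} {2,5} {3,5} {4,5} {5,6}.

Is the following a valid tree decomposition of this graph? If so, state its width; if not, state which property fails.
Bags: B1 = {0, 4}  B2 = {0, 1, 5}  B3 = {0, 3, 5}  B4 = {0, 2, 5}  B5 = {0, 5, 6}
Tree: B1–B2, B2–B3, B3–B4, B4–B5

A tree decomposition must satisfy three properties: every vertex lies in some bag; for every edge, both endpoints lie together in some bag; and for every vertex, the bags containing it form a connected subtree. Here edge (5,4) lies in no bag, so the decomposition is invalid.

No — edge (5,4) lies in no bag.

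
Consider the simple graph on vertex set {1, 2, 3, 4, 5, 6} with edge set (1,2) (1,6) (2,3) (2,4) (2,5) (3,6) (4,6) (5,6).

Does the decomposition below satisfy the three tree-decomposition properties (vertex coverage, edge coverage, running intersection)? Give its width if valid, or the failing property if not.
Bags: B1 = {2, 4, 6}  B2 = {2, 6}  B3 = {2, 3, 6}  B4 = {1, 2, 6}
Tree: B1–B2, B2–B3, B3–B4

A tree decomposition must satisfy three properties: every vertex lies in some bag; for every edge, both endpoints lie together in some bag; and for every vertex, the bags containing it form a connected subtree. Here vertex 5 appears in no bag, so the decomposition is invalid.

No — vertex 5 appears in no bag.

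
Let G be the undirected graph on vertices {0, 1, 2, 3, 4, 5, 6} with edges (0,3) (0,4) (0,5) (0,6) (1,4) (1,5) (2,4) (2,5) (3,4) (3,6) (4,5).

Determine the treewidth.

A width-2 tree decomposition is:
Bags: B1 = {0, 3, 4}  B2 = {0, 4, 5}  B3 = {2, 4, 5}  B4 = {1, 4, 5}  B5 = {0, 3, 6}
Tree: B1–B2, B2–B3, B2–B4, B1–B5
Each bag holds 3 vertices, so the decomposition has width 2, which upper-bounds the treewidth. Conversely, {0, 3, 4} is a clique of size 3, and the vertices of any clique must share a bag in every tree decomposition; so some bag has ≥ 3 vertices and tw(G) ≥ 2. Therefore the treewidth is 2.

2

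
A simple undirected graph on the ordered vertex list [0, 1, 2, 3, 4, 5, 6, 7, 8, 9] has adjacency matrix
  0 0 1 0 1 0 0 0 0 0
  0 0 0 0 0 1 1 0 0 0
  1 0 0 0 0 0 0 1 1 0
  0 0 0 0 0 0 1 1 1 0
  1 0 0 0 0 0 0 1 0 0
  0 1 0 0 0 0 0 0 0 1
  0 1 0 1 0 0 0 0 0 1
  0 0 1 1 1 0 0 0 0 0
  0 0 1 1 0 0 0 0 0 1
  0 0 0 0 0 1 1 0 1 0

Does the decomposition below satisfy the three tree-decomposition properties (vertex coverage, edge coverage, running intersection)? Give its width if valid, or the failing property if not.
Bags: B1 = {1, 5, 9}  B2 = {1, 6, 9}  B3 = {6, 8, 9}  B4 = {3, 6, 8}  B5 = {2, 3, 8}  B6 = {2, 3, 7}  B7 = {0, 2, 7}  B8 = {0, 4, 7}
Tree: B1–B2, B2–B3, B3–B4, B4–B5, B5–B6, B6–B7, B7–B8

Vertex coverage: the bags together contain {0, 1, 2, 3, 4, 5, 6, 7, 8, 9}, the full vertex set. Edge coverage: each edge of G has both endpoints in at least one bag. Running intersection: for every vertex, the bags containing it form a connected subtree. All three properties hold, so this is a valid tree decomposition of width max|bag| − 1 = 2, and hence tw(G) ≤ 2.

Yes; width 2.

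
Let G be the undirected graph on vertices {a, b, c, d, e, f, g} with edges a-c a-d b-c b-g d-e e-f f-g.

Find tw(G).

A width-2 tree decomposition is:
Bags: B1 = {a, d, e}  B2 = {a, e, f}  B3 = {a, f, g}  B4 = {a, b, g}  B5 = {a, b, c}
Tree: B1–B2, B2–B3, B3–B4, B4–B5
Every bag has size at most 3, so the width is 3 − 1 = 2 and tw(G) ≤ 2. For the lower bound, G contains the cycle a–d–e–f–g–b–c–a, so G is not a forest; only forests have treewidth ≤ 1, hence tw(G) ≥ 2. Hence tw(G) = 2 exactly.

2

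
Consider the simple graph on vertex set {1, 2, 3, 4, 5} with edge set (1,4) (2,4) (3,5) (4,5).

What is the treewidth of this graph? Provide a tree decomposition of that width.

The largest bag has 2 vertices, giving width 1; this decomposition certifies tw(G) ≤ 1. Any graph with an edge has treewidth ≥ 1, and G has the edge 2–4. Therefore the treewidth is 1.

Treewidth 1.
One such decomposition:
Bags: B1 = {2, 4}  B2 = {1, 4}  B3 = {4, 5}  B4 = {3, 5}
Tree: B1–B2, B1–B3, B3–B4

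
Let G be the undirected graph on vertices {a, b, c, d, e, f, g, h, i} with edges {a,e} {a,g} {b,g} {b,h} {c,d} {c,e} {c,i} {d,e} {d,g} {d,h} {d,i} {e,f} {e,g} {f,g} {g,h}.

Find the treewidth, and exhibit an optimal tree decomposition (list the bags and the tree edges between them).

Every bag has size at most 3, so the width is 3 − 1 = 2 and tw(G) ≤ 2. Conversely, {d, e, g} is a clique of size 3, and the vertices of any clique must share a bag in every tree decomposition; so some bag has ≥ 3 vertices and tw(G) ≥ 2. Hence tw(G) = 2 exactly.

Treewidth 2.
One optimal decomposition is:
Bags: B1 = {c, d, e}  B2 = {d, e, g}  B3 = {d, g, h}  B4 = {c, d, i}  B5 = {b, g, h}  B6 = {e, f, g}  B7 = {a, e, g}
Tree: B1–B2, B2–B3, B1–B4, B3–B5, B2–B6, B6–B7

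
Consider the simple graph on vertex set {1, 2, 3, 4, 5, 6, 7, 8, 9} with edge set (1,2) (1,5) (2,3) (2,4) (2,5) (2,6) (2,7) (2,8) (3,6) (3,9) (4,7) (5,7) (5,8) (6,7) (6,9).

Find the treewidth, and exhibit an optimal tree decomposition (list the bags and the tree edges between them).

Every bag has size at most 3, so the width is 3 − 1 = 2 and tw(G) ≤ 2. On the other hand G contains the 3-clique {3, 6, 9}. A clique must lie in a single bag of any decomposition, so no decomposition can have width below 2. Combining the bounds, tw(G) = 2.

Treewidth 2.
One optimal decomposition is:
Bags: B1 = {2, 3, 6}  B2 = {2, 6, 7}  B3 = {2, 4, 7}  B4 = {2, 5, 7}  B5 = {3, 6, 9}  B6 = {2, 5, 8}  B7 = {1, 2, 5}
Tree: B1–B2, B2–B3, B3–B4, B1–B5, B4–B6, B6–B7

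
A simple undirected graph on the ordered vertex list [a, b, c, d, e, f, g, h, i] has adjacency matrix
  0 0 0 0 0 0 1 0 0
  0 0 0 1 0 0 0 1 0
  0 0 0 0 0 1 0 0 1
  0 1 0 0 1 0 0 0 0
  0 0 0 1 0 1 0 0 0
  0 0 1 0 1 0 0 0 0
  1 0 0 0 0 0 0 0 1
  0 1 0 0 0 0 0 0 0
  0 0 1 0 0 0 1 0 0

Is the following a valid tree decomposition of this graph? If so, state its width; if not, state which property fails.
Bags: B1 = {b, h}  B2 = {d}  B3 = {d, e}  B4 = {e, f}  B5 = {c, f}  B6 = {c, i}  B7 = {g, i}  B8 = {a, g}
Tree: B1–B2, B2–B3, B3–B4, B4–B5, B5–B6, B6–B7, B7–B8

No — edge (b,d) lies in no bag.

A tree decomposition must satisfy three properties: every vertex lies in some bag; for every edge, both endpoints lie together in some bag; and for every vertex, the bags containing it form a connected subtree. Here edge (b,d) lies in no bag, so the decomposition is invalid.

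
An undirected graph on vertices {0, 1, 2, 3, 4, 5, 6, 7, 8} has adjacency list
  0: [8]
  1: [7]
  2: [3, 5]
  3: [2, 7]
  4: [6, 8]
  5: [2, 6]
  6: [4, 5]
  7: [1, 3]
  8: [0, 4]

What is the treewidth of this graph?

A width-1 tree decomposition is:
Bags: B1 = {1, 7}  B2 = {3, 7}  B3 = {2, 3}  B4 = {2, 5}  B5 = {5, 6}  B6 = {4, 6}  B7 = {4, 8}  B8 = {0, 8}
Tree: B1–B2, B2–B3, B3–B4, B4–B5, B5–B6, B6–B7, B7–B8
The largest bag has 2 vertices, giving width 1; this decomposition certifies tw(G) ≤ 1. G has an edge, so its treewidth is at least 1. The upper and lower bounds meet at 1, so that is the treewidth.

1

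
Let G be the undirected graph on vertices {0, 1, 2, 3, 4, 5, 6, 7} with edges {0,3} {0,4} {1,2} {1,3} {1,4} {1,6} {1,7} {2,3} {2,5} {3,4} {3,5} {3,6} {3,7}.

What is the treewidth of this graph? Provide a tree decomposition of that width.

Treewidth 2.
One optimal decomposition is:
Bags: B1 = {1, 3, 4}  B2 = {0, 3, 4}  B3 = {1, 2, 3}  B4 = {1, 3, 7}  B5 = {2, 3, 5}  B6 = {1, 3, 6}
Tree: B1–B2, B1–B3, B1–B4, B3–B5, B4–B6

Every bag has size at most 3, so the width is 3 − 1 = 2 and tw(G) ≤ 2. Conversely, {0, 3, 4} is a clique of size 3, and the vertices of any clique must share a bag in every tree decomposition; so some bag has ≥ 3 vertices and tw(G) ≥ 2. Therefore the treewidth is 2.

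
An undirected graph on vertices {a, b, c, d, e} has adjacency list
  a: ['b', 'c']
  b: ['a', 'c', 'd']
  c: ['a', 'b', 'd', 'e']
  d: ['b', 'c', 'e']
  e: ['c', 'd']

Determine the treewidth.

2

A width-2 tree decomposition is:
Bags: B1 = {a, b, c}  B2 = {b, c, d}  B3 = {c, d, e}
Tree: B1–B2, B2–B3
Each bag holds 3 vertices, so the decomposition has width 2, which upper-bounds the treewidth. On the other hand G contains the 3-clique {c, d, e}. A clique must lie in a single bag of any decomposition, so no decomposition can have width below 2. Therefore the treewidth is 2.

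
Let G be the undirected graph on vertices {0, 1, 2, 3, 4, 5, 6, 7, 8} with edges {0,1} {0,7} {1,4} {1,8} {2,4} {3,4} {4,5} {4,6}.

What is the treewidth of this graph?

A width-1 tree decomposition is:
Bags: B1 = {1, 4}  B2 = {4, 6}  B3 = {0, 1}  B4 = {3, 4}  B5 = {4, 5}  B6 = {0, 7}  B7 = {1, 8}  B8 = {2, 4}
Tree: B1–B2, B1–B3, B1–B4, B2–B5, B3–B6, B3–B7, B1–B8
Every bag has size at most 2, so the width is 2 − 1 = 1 and tw(G) ≤ 1. Since G has at least one edge (e.g. 4–1), it is not an edgeless graph, so tw(G) ≥ 1. Hence tw(G) = 1 exactly.

1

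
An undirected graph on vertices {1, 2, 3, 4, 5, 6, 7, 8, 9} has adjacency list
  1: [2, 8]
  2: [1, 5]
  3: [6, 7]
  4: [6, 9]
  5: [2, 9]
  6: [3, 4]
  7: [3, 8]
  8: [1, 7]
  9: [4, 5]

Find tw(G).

A width-2 tree decomposition is:
Bags: B1 = {4, 6, 9}  B2 = {5, 6, 9}  B3 = {2, 5, 6}  B4 = {1, 2, 6}  B5 = {1, 6, 8}  B6 = {6, 7, 8}  B7 = {3, 6, 7}
Tree: B1–B2, B2–B3, B3–B4, B4–B5, B5–B6, B6–B7
Each bag holds 3 vertices, so the decomposition has width 2, which upper-bounds the treewidth. For the lower bound, G contains the cycle 6–4–9–5–2–1–8–7–3–6, so G is not a forest; only forests have treewidth ≤ 1, hence tw(G) ≥ 2. Therefore the treewidth is 2.

2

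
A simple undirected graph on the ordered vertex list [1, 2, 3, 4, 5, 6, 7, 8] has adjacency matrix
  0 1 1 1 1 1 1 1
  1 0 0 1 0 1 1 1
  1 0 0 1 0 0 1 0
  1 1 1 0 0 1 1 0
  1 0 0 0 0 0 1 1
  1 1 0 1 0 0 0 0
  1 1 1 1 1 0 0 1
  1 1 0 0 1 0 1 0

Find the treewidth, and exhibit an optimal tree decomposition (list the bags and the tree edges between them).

Each bag holds 4 vertices, so the decomposition has width 3, which upper-bounds the treewidth. Conversely, {1, 2, 4, 6} is a clique of size 4, and the vertices of any clique must share a bag in every tree decomposition; so some bag has ≥ 4 vertices and tw(G) ≥ 3. Therefore the treewidth is 3.

Treewidth 3.
One such decomposition:
Bags: B1 = {1, 2, 4, 7}  B2 = {1, 3, 4, 7}  B3 = {1, 2, 4, 6}  B4 = {1, 2, 7, 8}  B5 = {1, 5, 7, 8}
Tree: B1–B2, B1–B3, B1–B4, B4–B5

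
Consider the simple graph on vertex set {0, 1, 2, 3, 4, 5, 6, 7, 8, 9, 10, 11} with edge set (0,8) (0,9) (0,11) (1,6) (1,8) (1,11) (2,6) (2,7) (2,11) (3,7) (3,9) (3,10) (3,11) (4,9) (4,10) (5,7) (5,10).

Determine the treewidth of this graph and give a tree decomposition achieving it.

Each bag holds 4 vertices, so the decomposition has width 3, which upper-bounds the treewidth. For the lower bound: the 4 vertex sets {1,6,8}, {2}, {11}, {0,3,7,9} are disjoint, each induces a connected subgraph, and every pair is joined by at least one edge of G. Contracting each set to a single vertex therefore yields K_{4} as a minor, and since treewidth is minor-monotone, tw(G) ≥ tw(K_{4}) = 3. The upper and lower bounds meet at 3, so that is the treewidth.

Treewidth 3.
Bags: B1 = {1, 2, 6, 8}  B2 = {1, 2, 8, 11}  B3 = {0, 2, 8, 11}  B4 = {0, 2, 7, 11}  B5 = {0, 3, 7, 11}  B6 = {0, 3, 7, 9}  B7 = {3, 5, 7, 9}  B8 = {3, 5, 9, 10}  B9 = {4, 5, 9, 10}
Tree: B1–B2, B2–B3, B3–B4, B4–B5, B5–B6, B6–B7, B7–B8, B8–B9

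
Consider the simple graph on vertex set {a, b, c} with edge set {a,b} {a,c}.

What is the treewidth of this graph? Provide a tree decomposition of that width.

Each bag holds 2 vertices, so the decomposition has width 1, which upper-bounds the treewidth. G has an edge, so its treewidth is at least 1. Therefore the treewidth is 1.

Treewidth 1.
Bags: B1 = {a, b}  B2 = {a, c}
Tree: B1–B2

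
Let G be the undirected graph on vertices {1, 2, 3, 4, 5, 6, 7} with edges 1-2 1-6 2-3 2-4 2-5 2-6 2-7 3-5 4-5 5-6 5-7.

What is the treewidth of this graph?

A width-2 tree decomposition is:
Bags: B1 = {2, 5, 6}  B2 = {2, 4, 5}  B3 = {2, 3, 5}  B4 = {2, 5, 7}  B5 = {1, 2, 6}
Tree: B1–B2, B2–B3, B3–B4, B1–B5
Every bag has size at most 3, so the width is 3 − 1 = 2 and tw(G) ≤ 2. For the lower bound, the 3 vertices {1, 2, 6} are pairwise adjacent, and any tree decomposition puts a clique entirely inside one bag — forcing width ≥ 2. Hence tw(G) = 2 exactly.

2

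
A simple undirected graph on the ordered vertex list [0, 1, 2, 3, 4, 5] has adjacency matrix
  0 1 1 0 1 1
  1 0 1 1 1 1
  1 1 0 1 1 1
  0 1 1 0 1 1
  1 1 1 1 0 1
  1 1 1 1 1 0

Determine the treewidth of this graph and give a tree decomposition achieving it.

Treewidth 4.
Bags: B1 = {1, 2, 3, 4, 5}  B2 = {0, 1, 2, 4, 5}
Tree: B1–B2

Each bag holds 5 vertices, so the decomposition has width 4, which upper-bounds the treewidth. On the other hand G contains the 5-clique {0, 1, 2, 4, 5}. A clique must lie in a single bag of any decomposition, so no decomposition can have width below 4. The upper and lower bounds meet at 4, so that is the treewidth.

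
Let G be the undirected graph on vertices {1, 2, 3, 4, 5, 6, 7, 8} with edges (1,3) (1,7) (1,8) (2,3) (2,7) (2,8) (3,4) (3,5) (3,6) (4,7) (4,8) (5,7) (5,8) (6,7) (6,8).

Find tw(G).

A width-3 tree decomposition is:
Bags: B1 = {3, 6, 7, 8}  B2 = {2, 3, 7, 8}  B3 = {3, 4, 7, 8}  B4 = {1, 3, 7, 8}  B5 = {3, 5, 7, 8}
Tree: B1–B2, B2–B3, B3–B4, B4–B5
Each bag holds 4 vertices, so the decomposition has width 3, which upper-bounds the treewidth. For the lower bound: the 4 vertex sets {6,7}, {2,8}, {3}, {4} are disjoint, each induces a connected subgraph, and every pair is joined by at least one edge of G. Contracting each set to a single vertex therefore yields K_{4} as a minor, and since treewidth is minor-monotone, tw(G) ≥ tw(K_{4}) = 3. Hence tw(G) = 3 exactly.

3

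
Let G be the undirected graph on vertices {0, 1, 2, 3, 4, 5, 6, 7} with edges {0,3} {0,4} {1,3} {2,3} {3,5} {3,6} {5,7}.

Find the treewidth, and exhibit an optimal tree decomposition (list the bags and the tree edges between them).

Treewidth 1.
One such decomposition:
Bags: B1 = {2, 3}  B2 = {3, 5}  B3 = {5, 7}  B4 = {1, 3}  B5 = {0, 3}  B6 = {0, 4}  B7 = {3, 6}
Tree: B1–B2, B2–B3, B2–B4, B2–B5, B5–B6, B5–B7

The largest bag has 2 vertices, giving width 1; this decomposition certifies tw(G) ≤ 1. Since G has at least one edge (e.g. 2–3), it is not an edgeless graph, so tw(G) ≥ 1. Therefore the treewidth is 1.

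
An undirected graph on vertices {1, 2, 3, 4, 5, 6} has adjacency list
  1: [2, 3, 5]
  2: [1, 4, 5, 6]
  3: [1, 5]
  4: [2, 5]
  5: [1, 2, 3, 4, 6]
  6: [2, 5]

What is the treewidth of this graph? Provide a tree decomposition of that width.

The largest bag has 3 vertices, giving width 2; this decomposition certifies tw(G) ≤ 2. On the other hand G contains the 3-clique {1, 2, 5}. A clique must lie in a single bag of any decomposition, so no decomposition can have width below 2. Therefore the treewidth is 2.

Treewidth 2.
One such decomposition:
Bags: B1 = {2, 4, 5}  B2 = {1, 2, 5}  B3 = {1, 3, 5}  B4 = {2, 5, 6}
Tree: B1–B2, B2–B3, B1–B4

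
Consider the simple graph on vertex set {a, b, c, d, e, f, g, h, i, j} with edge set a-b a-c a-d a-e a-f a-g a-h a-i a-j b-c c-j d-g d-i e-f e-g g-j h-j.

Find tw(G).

A width-2 tree decomposition is:
Bags: B1 = {a, e, g}  B2 = {a, d, g}  B3 = {a, g, j}  B4 = {a, c, j}  B5 = {a, d, i}  B6 = {a, b, c}  B7 = {a, h, j}  B8 = {a, e, f}
Tree: B1–B2, B1–B3, B3–B4, B2–B5, B4–B6, B3–B7, B1–B8
Each bag holds 3 vertices, so the decomposition has width 2, which upper-bounds the treewidth. Conversely, {a, e, f} is a clique of size 3, and the vertices of any clique must share a bag in every tree decomposition; so some bag has ≥ 3 vertices and tw(G) ≥ 2. Hence tw(G) = 2 exactly.

2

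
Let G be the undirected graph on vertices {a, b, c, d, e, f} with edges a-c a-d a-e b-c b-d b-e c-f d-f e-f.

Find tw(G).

3

A width-3 tree decomposition is:
Bags: B1 = {a, b, e, f}  B2 = {a, b, c, f}  B3 = {a, b, d, f}
Tree: B1–B2, B2–B3
Every bag has size at most 4, so the width is 4 − 1 = 3 and tw(G) ≤ 3. For the lower bound: the 4 vertex sets {b,e}, {c,f}, {a}, {d} are disjoint, each induces a connected subgraph, and every pair is joined by at least one edge of G. Contracting each set to a single vertex therefore yields K_{4} as a minor, and since treewidth is minor-monotone, tw(G) ≥ tw(K_{4}) = 3. Hence tw(G) = 3 exactly.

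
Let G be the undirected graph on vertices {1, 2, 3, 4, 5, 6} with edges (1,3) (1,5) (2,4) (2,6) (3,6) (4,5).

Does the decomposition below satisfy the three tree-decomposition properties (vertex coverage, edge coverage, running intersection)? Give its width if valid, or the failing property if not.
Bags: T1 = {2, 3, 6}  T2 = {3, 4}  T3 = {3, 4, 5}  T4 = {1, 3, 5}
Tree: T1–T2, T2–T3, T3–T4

No — edge (2,4) lies in no bag.

A tree decomposition must satisfy three properties: every vertex lies in some bag; for every edge, both endpoints lie together in some bag; and for every vertex, the bags containing it form a connected subtree. Here edge (2,4) lies in no bag, so the decomposition is invalid.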